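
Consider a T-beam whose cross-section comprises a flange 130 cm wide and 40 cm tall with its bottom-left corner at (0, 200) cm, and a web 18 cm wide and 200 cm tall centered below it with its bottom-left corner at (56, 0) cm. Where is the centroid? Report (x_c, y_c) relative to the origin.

web: A = 18 × 200 = 3600.00, centroid at (65.00, 100.00).
flange: A = 130 × 40 = 5200.00, centroid at (65.00, 220.00).
ΣA = 8800.00 cm², ΣAx_c = 572000.00 cm³, ΣAy_c = 1504000.00 cm³.
x_c = 572000.00/8800.00 = 65.00 cm; y_c = 1504000.00/8800.00 = 170.91 cm.

x_c = 65.00 cm, y_c = 170.91 cm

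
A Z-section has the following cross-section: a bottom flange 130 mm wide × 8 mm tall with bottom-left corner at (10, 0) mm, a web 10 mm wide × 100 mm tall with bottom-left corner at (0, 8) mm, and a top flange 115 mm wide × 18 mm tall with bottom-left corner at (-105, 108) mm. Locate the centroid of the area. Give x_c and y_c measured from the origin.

x_c = -3.73 mm, y_c = 74.05 mm

Part | A | x̄ᵢ | ȳᵢ | A·x̄ᵢ | A·ȳᵢ
bottom flange | 1040.00 | 75.00 | 4.00 | 78000.00 | 4160.00
web | 1000.00 | 5.00 | 58.00 | 5000.00 | 58000.00
top flange | 2070.00 | -47.50 | 117.00 | -98325.00 | 242190.00
Σ | 4110.00 |  |  | -15325.00 | 304350.00
x_c = -15325.00 / 4110.00 = -3.73 mm
y_c = 304350.00 / 4110.00 = 74.05 mm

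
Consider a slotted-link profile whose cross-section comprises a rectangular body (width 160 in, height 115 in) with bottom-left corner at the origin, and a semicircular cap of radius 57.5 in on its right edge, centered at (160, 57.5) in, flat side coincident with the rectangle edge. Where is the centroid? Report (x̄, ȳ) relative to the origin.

Part | A | x̄ᵢ | ȳᵢ | A·x̄ᵢ | A·ȳᵢ
rectangular body | 18400.00 | 80.00 | 57.50 | 1472000.00 | 1058000.00
semicircular end | 5193.45 | 184.40 | 57.50 | 957690.84 | 298623.11
Σ | 23593.45 |  |  | 2429690.84 | 1356623.11
x̄ = 2429690.84 / 23593.45 = 102.98 in
ȳ = 1356623.11 / 23593.45 = 57.50 in

x̄ = 102.98 in, ȳ = 57.50 in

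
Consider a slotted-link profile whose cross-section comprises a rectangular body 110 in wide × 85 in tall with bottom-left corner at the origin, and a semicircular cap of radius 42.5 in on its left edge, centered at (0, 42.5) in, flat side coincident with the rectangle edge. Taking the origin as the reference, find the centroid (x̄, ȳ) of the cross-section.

Part | A | x̄ᵢ | ȳᵢ | A·x̄ᵢ | A·ȳᵢ
rectangular body | 9350.00 | 55.00 | 42.50 | 514250.00 | 397375.00
semicircular end | 2837.25 | -18.04 | 42.50 | -51177.08 | 120583.16
Σ | 12187.25 |  |  | 463072.92 | 517958.16
x̄ = 463072.92 / 12187.25 = 38.00 in
ȳ = 517958.16 / 12187.25 = 42.50 in

x̄ = 38.00 in, ȳ = 42.50 in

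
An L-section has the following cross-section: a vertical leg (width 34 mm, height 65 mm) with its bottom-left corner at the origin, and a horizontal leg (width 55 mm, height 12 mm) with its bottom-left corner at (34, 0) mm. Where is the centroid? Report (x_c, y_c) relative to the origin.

vertical leg: A = 34 × 65 = 2210.00, centroid at (17.00, 32.50).
horizontal leg: A = 55 × 12 = 660.00, centroid at (61.50, 6.00).
ΣA = 2870.00 mm²
ΣAx_c = (2210.00)(17.00) + (660.00)(61.50) = 78160.00 mm³
ΣAy_c = (2210.00)(32.50) + (660.00)(6.00) = 75785.00 mm³
x_c = 78160.00 / 2870.00 = 27.23 mm
y_c = 75785.00 / 2870.00 = 26.41 mm

x_c = 27.23 mm, y_c = 26.41 mm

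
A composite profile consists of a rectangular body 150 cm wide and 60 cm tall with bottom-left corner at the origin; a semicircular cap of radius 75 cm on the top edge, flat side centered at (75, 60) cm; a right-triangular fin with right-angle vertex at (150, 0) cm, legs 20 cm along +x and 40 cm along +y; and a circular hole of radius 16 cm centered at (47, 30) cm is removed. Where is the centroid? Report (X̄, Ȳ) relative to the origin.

X̄ = 78.17 cm, Ȳ = 60.96 cm

rectangular body: A = 150 × 60 = 9000.00, centroid at (75.00, 30.00).
semicircular top: A = ½π·75² = 8835.73, centroid at (75.00, 91.83).
triangular fin: A = ½·20·40 = 400.00, centroid at (156.67, 13.33).
hole: A = −π·16² = -804.25, centroid at (47.00, 30.00).
ΣA = 17431.48 cm², ΣAX̄ = 1362546.72 cm³, ΣAȲ = 1062599.66 cm³.
X̄ = 1362546.72/17431.48 = 78.17 cm; Ȳ = 1062599.66/17431.48 = 60.96 cm.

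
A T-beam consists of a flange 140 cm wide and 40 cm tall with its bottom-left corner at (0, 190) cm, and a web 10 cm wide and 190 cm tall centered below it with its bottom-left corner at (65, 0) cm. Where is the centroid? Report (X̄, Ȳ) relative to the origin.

web: A = 10 × 190 = 1900.00, centroid at (70.00, 95.00).
flange: A = 140 × 40 = 5600.00, centroid at (70.00, 210.00).
ΣA = 7500.00 cm²
ΣAX̄ = (1900.00)(70.00) + (5600.00)(70.00) = 525000.00 cm³
ΣAȲ = (1900.00)(95.00) + (5600.00)(210.00) = 1356500.00 cm³
X̄ = 525000.00 / 7500.00 = 70.00 cm
Ȳ = 1356500.00 / 7500.00 = 180.87 cm

X̄ = 70.00 cm, Ȳ = 180.87 cm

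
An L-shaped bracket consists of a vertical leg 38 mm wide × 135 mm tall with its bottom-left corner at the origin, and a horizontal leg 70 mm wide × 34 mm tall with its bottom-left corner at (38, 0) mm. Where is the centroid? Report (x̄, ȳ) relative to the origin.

x̄ = 36.11 mm, ȳ = 51.50 mm

vertical leg: A = 38 × 135 = 5130.00, centroid at (19.00, 67.50).
horizontal leg: A = 70 × 34 = 2380.00, centroid at (73.00, 17.00).
ΣA = 7510.00 mm², ΣAx̄ = 271210.00 mm³, ΣAȳ = 386735.00 mm³.
x̄ = 271210.00/7510.00 = 36.11 mm; ȳ = 386735.00/7510.00 = 51.50 mm.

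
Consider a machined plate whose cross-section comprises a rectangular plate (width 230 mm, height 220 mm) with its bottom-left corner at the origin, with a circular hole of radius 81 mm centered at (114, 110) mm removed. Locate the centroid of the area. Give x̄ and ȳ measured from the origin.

x̄ = 115.69 mm, ȳ = 110.00 mm

plate: A = 230 × 220 = 50600.00, centroid at (115.00, 110.00).
hole: A = −π·81² = -20611.99, centroid at (114.00, 110.00).
ΣA = 29988.01 mm²
ΣAx̄ = (50600.00)(115.00) + (-20611.99)(114.00) = 3469233.21 mm³
ΣAȳ = (50600.00)(110.00) + (-20611.99)(110.00) = 3298681.17 mm³
x̄ = 3469233.21 / 29988.01 = 115.69 mm
ȳ = 3298681.17 / 29988.01 = 110.00 mm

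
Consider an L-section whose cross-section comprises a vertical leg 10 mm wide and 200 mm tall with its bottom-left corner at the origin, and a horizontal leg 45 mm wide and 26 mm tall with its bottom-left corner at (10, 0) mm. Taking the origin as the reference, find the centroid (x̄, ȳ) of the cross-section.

Part | A | x̄ᵢ | ȳᵢ | A·x̄ᵢ | A·ȳᵢ
vertical leg | 2000.00 | 5.00 | 100.00 | 10000.00 | 200000.00
horizontal leg | 1170.00 | 32.50 | 13.00 | 38025.00 | 15210.00
Σ | 3170.00 |  |  | 48025.00 | 215210.00
x̄ = 48025.00 / 3170.00 = 15.15 mm
ȳ = 215210.00 / 3170.00 = 67.89 mm

x̄ = 15.15 mm, ȳ = 67.89 mm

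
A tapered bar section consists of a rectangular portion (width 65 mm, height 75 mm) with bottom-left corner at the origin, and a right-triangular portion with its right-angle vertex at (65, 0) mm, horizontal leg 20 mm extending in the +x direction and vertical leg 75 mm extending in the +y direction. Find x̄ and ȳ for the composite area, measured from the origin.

x̄ = 37.72 mm, ȳ = 35.83 mm

Part | A | x̄ᵢ | ȳᵢ | A·x̄ᵢ | A·ȳᵢ
rectangular portion | 4875.00 | 32.50 | 37.50 | 158437.50 | 182812.50
triangular portion | 750.00 | 71.67 | 25.00 | 53750.00 | 18750.00
Σ | 5625.00 |  |  | 212187.50 | 201562.50
x̄ = 212187.50 / 5625.00 = 37.72 mm
ȳ = 201562.50 / 5625.00 = 35.83 mm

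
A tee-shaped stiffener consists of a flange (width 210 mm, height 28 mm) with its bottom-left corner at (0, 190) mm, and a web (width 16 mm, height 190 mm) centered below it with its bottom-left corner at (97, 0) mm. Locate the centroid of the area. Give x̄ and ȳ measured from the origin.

x̄ = 105.00 mm, ȳ = 166.85 mm

web: A = 16 × 190 = 3040.00, centroid at (105.00, 95.00).
flange: A = 210 × 28 = 5880.00, centroid at (105.00, 204.00).
ΣA = 8920.00 mm², ΣAx̄ = 936600.00 mm³, ΣAȳ = 1488320.00 mm³.
x̄ = 936600.00/8920.00 = 105.00 mm; ȳ = 1488320.00/8920.00 = 166.85 mm.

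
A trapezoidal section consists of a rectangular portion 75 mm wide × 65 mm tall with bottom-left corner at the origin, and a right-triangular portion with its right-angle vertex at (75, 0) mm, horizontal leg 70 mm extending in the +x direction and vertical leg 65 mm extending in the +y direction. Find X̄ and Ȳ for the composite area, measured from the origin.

rectangular portion: A = 75 × 65 = 4875.00, centroid at (37.50, 32.50).
triangular portion: A = ½·70·65 = 2275.00, centroid at (98.33, 21.67).
ΣA = 7150.00 mm², ΣAX̄ = 406520.83 mm³, ΣAȲ = 207729.17 mm³.
X̄ = 406520.83/7150.00 = 56.86 mm; Ȳ = 207729.17/7150.00 = 29.05 mm.

X̄ = 56.86 mm, Ȳ = 29.05 mm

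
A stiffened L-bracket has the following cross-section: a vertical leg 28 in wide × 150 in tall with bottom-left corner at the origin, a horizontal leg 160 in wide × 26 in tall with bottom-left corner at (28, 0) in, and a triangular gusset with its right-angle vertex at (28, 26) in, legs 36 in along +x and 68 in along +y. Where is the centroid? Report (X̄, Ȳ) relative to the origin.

vertical leg: A = 28 × 150 = 4200.00, centroid at (14.00, 75.00).
horizontal leg: A = 160 × 26 = 4160.00, centroid at (108.00, 13.00).
gusset: A = ½·36·68 = 1224.00, centroid at (40.00, 48.67).
ΣA = 9584.00 in², ΣAX̄ = 557040.00 in³, ΣAȲ = 428648.00 in³.
X̄ = 557040.00/9584.00 = 58.12 in; Ȳ = 428648.00/9584.00 = 44.73 in.

X̄ = 58.12 in, Ȳ = 44.73 in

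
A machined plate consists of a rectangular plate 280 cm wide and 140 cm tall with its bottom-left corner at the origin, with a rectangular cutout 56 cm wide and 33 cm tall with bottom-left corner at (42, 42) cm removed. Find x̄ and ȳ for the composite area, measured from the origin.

Part | A | x̄ᵢ | ȳᵢ | A·x̄ᵢ | A·ȳᵢ
plate | 39200.00 | 140.00 | 70.00 | 5488000.00 | 2744000.00
hole | -1848.00 | 70.00 | 58.50 | -129360.00 | -108108.00
Σ | 37352.00 |  |  | 5358640.00 | 2635892.00
x̄ = 5358640.00 / 37352.00 = 143.46 cm
ȳ = 2635892.00 / 37352.00 = 70.57 cm

x̄ = 143.46 cm, ȳ = 70.57 cm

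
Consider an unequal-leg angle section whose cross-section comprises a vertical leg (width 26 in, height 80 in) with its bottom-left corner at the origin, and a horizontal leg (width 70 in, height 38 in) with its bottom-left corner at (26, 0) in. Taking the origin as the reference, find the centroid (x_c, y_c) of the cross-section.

Part | A | x̄ᵢ | ȳᵢ | A·x̄ᵢ | A·ȳᵢ
vertical leg | 2080.00 | 13.00 | 40.00 | 27040.00 | 83200.00
horizontal leg | 2660.00 | 61.00 | 19.00 | 162260.00 | 50540.00
Σ | 4740.00 |  |  | 189300.00 | 133740.00
x_c = 189300.00 / 4740.00 = 39.94 in
y_c = 133740.00 / 4740.00 = 28.22 in

x_c = 39.94 in, y_c = 28.22 in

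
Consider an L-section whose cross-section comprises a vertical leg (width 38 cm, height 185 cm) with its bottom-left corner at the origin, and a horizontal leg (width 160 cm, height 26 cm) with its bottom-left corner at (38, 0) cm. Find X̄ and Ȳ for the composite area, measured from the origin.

X̄ = 55.80 cm, Ȳ = 62.95 cm

Part | A | x̄ᵢ | ȳᵢ | A·x̄ᵢ | A·ȳᵢ
vertical leg | 7030.00 | 19.00 | 92.50 | 133570.00 | 650275.00
horizontal leg | 4160.00 | 118.00 | 13.00 | 490880.00 | 54080.00
Σ | 11190.00 |  |  | 624450.00 | 704355.00
X̄ = 624450.00 / 11190.00 = 55.80 cm
Ȳ = 704355.00 / 11190.00 = 62.95 cm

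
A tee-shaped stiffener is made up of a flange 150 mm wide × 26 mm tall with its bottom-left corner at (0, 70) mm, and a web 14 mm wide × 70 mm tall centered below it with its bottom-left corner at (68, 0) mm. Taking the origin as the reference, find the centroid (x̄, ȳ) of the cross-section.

x̄ = 75.00 mm, ȳ = 73.36 mm

web: A = 14 × 70 = 980.00, centroid at (75.00, 35.00).
flange: A = 150 × 26 = 3900.00, centroid at (75.00, 83.00).
ΣA = 4880.00 mm², ΣAx̄ = 366000.00 mm³, ΣAȳ = 358000.00 mm³.
x̄ = 366000.00/4880.00 = 75.00 mm; ȳ = 358000.00/4880.00 = 73.36 mm.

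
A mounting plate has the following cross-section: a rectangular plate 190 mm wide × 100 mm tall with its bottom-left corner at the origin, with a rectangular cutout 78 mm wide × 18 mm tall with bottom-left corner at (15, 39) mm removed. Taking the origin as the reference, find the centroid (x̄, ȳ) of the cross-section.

x̄ = 98.27 mm, ȳ = 50.16 mm

plate: A = 190 × 100 = 19000.00, centroid at (95.00, 50.00).
hole: A = −(78 × 18) = -1404.00, centroid at (54.00, 48.00).
ΣA = 17596.00 mm², ΣAx̄ = 1729184.00 mm³, ΣAȳ = 882608.00 mm³.
x̄ = 1729184.00/17596.00 = 98.27 mm; ȳ = 882608.00/17596.00 = 50.16 mm.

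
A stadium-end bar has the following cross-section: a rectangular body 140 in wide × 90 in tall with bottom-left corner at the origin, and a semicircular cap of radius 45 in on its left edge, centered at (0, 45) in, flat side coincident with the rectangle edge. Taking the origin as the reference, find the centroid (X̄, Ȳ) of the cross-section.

X̄ = 52.04 in, Ȳ = 45.00 in

Part | A | x̄ᵢ | ȳᵢ | A·x̄ᵢ | A·ȳᵢ
rectangular body | 12600.00 | 70.00 | 45.00 | 882000.00 | 567000.00
semicircular end | 3180.86 | -19.10 | 45.00 | -60750.00 | 143138.82
Σ | 15780.86 |  |  | 821250.00 | 710138.82
X̄ = 821250.00 / 15780.86 = 52.04 in
Ȳ = 710138.82 / 15780.86 = 45.00 in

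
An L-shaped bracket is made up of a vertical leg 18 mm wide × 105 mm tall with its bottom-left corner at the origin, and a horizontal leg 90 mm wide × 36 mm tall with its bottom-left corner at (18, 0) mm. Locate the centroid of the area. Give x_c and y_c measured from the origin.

Part | A | x̄ᵢ | ȳᵢ | A·x̄ᵢ | A·ȳᵢ
vertical leg | 1890.00 | 9.00 | 52.50 | 17010.00 | 99225.00
horizontal leg | 3240.00 | 63.00 | 18.00 | 204120.00 | 58320.00
Σ | 5130.00 |  |  | 221130.00 | 157545.00
x_c = 221130.00 / 5130.00 = 43.11 mm
y_c = 157545.00 / 5130.00 = 30.71 mm

x_c = 43.11 mm, y_c = 30.71 mm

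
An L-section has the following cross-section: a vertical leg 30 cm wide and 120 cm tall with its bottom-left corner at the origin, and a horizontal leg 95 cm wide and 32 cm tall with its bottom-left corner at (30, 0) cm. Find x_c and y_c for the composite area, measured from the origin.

x_c = 43.61 cm, y_c = 39.86 cm

Part | A | x̄ᵢ | ȳᵢ | A·x̄ᵢ | A·ȳᵢ
vertical leg | 3600.00 | 15.00 | 60.00 | 54000.00 | 216000.00
horizontal leg | 3040.00 | 77.50 | 16.00 | 235600.00 | 48640.00
Σ | 6640.00 |  |  | 289600.00 | 264640.00
x_c = 289600.00 / 6640.00 = 43.61 cm
y_c = 264640.00 / 6640.00 = 39.86 cm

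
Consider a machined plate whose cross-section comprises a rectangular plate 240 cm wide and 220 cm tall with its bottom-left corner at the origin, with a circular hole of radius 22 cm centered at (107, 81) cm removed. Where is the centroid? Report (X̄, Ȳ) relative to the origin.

Part | A | x̄ᵢ | ȳᵢ | A·x̄ᵢ | A·ȳᵢ
plate | 52800.00 | 120.00 | 110.00 | 6336000.00 | 5808000.00
hole | -1520.53 | 107.00 | 81.00 | -162696.80 | -123163.00
Σ | 51279.47 |  |  | 6173303.20 | 5684837.00
X̄ = 6173303.20 / 51279.47 = 120.39 cm
Ȳ = 5684837.00 / 51279.47 = 110.86 cm

X̄ = 120.39 cm, Ȳ = 110.86 cm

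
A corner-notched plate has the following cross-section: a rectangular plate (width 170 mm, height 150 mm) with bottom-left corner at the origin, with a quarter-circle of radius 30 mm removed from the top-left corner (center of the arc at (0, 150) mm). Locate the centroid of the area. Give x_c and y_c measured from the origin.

x_c = 87.06 mm, y_c = 73.22 mm

plate: A = 170 × 150 = 25500.00, centroid at (85.00, 75.00).
removed quarter-circle: A = −¼π·30² = -706.86, centroid at (12.73, 137.27).
ΣA = 24793.14 mm², ΣAx_c = 2158500.00 mm³, ΣAy_c = 1815471.25 mm³.
x_c = 2158500.00/24793.14 = 87.06 mm; y_c = 1815471.25/24793.14 = 73.22 mm.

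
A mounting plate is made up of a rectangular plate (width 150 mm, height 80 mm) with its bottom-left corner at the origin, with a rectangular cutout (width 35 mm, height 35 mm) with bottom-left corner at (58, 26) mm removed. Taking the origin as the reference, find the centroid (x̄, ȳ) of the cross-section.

x̄ = 74.94 mm, ȳ = 39.60 mm

plate: A = 150 × 80 = 12000.00, centroid at (75.00, 40.00).
hole: A = −(35 × 35) = -1225.00, centroid at (75.50, 43.50).
ΣA = 10775.00 mm²
ΣAx̄ = (12000.00)(75.00) + (-1225.00)(75.50) = 807512.50 mm³
ΣAȳ = (12000.00)(40.00) + (-1225.00)(43.50) = 426712.50 mm³
x̄ = 807512.50 / 10775.00 = 74.94 mm
ȳ = 426712.50 / 10775.00 = 39.60 mm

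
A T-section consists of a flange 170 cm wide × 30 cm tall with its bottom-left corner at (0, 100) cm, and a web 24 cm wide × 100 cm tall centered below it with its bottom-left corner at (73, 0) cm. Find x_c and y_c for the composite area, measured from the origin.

x_c = 85.00 cm, y_c = 94.20 cm

Part | A | x̄ᵢ | ȳᵢ | A·x̄ᵢ | A·ȳᵢ
web | 2400.00 | 85.00 | 50.00 | 204000.00 | 120000.00
flange | 5100.00 | 85.00 | 115.00 | 433500.00 | 586500.00
Σ | 7500.00 |  |  | 637500.00 | 706500.00
x_c = 637500.00 / 7500.00 = 85.00 cm
y_c = 706500.00 / 7500.00 = 94.20 cm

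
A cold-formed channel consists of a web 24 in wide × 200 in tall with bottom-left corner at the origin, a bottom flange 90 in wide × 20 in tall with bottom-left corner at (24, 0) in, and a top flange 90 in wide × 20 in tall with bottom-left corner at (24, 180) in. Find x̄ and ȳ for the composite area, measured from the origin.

web: A = 24 × 200 = 4800.00, centroid at (12.00, 100.00).
bottom flange: A = 90 × 20 = 1800.00, centroid at (69.00, 10.00).
top flange: A = 90 × 20 = 1800.00, centroid at (69.00, 190.00).
ΣA = 8400.00 in²
ΣAx̄ = (4800.00)(12.00) + (1800.00)(69.00) + (1800.00)(69.00) = 306000.00 in³
ΣAȳ = (4800.00)(100.00) + (1800.00)(10.00) + (1800.00)(190.00) = 840000.00 in³
x̄ = 306000.00 / 8400.00 = 36.43 in
ȳ = 840000.00 / 8400.00 = 100.00 in

x̄ = 36.43 in, ȳ = 100.00 in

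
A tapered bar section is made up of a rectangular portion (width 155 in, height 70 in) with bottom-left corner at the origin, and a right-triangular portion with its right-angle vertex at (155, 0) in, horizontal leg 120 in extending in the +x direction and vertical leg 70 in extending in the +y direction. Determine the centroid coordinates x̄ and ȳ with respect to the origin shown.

x̄ = 110.29 in, ȳ = 31.74 in

Part | A | x̄ᵢ | ȳᵢ | A·x̄ᵢ | A·ȳᵢ
rectangular portion | 10850.00 | 77.50 | 35.00 | 840875.00 | 379750.00
triangular portion | 4200.00 | 195.00 | 23.33 | 819000.00 | 98000.00
Σ | 15050.00 |  |  | 1659875.00 | 477750.00
x̄ = 1659875.00 / 15050.00 = 110.29 in
ȳ = 477750.00 / 15050.00 = 31.74 in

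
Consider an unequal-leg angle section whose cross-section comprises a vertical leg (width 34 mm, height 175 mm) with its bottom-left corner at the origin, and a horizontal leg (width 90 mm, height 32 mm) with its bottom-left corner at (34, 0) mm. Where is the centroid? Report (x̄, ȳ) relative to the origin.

vertical leg: A = 34 × 175 = 5950.00, centroid at (17.00, 87.50).
horizontal leg: A = 90 × 32 = 2880.00, centroid at (79.00, 16.00).
ΣA = 8830.00 mm²
ΣAx̄ = (5950.00)(17.00) + (2880.00)(79.00) = 328670.00 mm³
ΣAȳ = (5950.00)(87.50) + (2880.00)(16.00) = 566705.00 mm³
x̄ = 328670.00 / 8830.00 = 37.22 mm
ȳ = 566705.00 / 8830.00 = 64.18 mm

x̄ = 37.22 mm, ȳ = 64.18 mm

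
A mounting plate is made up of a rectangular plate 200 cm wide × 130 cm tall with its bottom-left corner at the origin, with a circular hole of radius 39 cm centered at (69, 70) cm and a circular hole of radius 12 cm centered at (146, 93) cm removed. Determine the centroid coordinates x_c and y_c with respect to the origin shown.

plate: A = 200 × 130 = 26000.00, centroid at (100.00, 65.00).
hole 1: A = −π·39² = -4778.36, centroid at (69.00, 70.00).
hole 2: A = −π·12² = -452.39, centroid at (146.00, 93.00).
ΣA = 20769.25 cm²
ΣAx_c = (26000.00)(100.00) + (-4778.36)(69.00) + (-452.39)(146.00) = 2204244.15 cm³
ΣAy_c = (26000.00)(65.00) + (-4778.36)(70.00) + (-452.39)(93.00) = 1313442.42 cm³
x_c = 2204244.15 / 20769.25 = 106.13 cm
y_c = 1313442.42 / 20769.25 = 63.24 cm

x_c = 106.13 cm, y_c = 63.24 cm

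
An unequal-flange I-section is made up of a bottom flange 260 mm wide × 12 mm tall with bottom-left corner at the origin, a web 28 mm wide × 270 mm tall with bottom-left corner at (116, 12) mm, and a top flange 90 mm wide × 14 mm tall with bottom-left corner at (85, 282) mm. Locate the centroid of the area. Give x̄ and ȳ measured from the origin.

x̄ = 130.00 mm, ȳ = 125.14 mm

bottom flange: A = 260 × 12 = 3120.00, centroid at (130.00, 6.00).
web: A = 28 × 270 = 7560.00, centroid at (130.00, 147.00).
top flange: A = 90 × 14 = 1260.00, centroid at (130.00, 289.00).
ΣA = 11940.00 mm², ΣAx̄ = 1552200.00 mm³, ΣAȳ = 1494180.00 mm³.
x̄ = 1552200.00/11940.00 = 130.00 mm; ȳ = 1494180.00/11940.00 = 125.14 mm.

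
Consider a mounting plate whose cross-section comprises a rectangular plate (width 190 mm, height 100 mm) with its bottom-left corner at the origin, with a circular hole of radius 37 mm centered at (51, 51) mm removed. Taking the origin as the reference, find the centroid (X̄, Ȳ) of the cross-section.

X̄ = 107.87 mm, Ȳ = 49.71 mm

Part | A | x̄ᵢ | ȳᵢ | A·x̄ᵢ | A·ȳᵢ
plate | 19000.00 | 95.00 | 50.00 | 1805000.00 | 950000.00
hole | -4300.84 | 51.00 | 51.00 | -219342.86 | -219342.86
Σ | 14699.16 |  |  | 1585657.14 | 730657.14
X̄ = 1585657.14 / 14699.16 = 107.87 mm
Ȳ = 730657.14 / 14699.16 = 49.71 mm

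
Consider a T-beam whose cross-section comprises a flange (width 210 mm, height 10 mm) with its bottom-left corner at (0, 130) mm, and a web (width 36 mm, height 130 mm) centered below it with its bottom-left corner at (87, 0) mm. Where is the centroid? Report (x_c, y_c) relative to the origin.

web: A = 36 × 130 = 4680.00, centroid at (105.00, 65.00).
flange: A = 210 × 10 = 2100.00, centroid at (105.00, 135.00).
ΣA = 6780.00 mm²
ΣAx_c = (4680.00)(105.00) + (2100.00)(105.00) = 711900.00 mm³
ΣAy_c = (4680.00)(65.00) + (2100.00)(135.00) = 587700.00 mm³
x_c = 711900.00 / 6780.00 = 105.00 mm
y_c = 587700.00 / 6780.00 = 86.68 mm

x_c = 105.00 mm, y_c = 86.68 mm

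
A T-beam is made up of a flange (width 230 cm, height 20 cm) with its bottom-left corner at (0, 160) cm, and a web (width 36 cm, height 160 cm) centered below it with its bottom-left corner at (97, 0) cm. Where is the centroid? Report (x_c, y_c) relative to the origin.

Part | A | x̄ᵢ | ȳᵢ | A·x̄ᵢ | A·ȳᵢ
web | 5760.00 | 115.00 | 80.00 | 662400.00 | 460800.00
flange | 4600.00 | 115.00 | 170.00 | 529000.00 | 782000.00
Σ | 10360.00 |  |  | 1191400.00 | 1242800.00
x_c = 1191400.00 / 10360.00 = 115.00 cm
y_c = 1242800.00 / 10360.00 = 119.96 cm

x_c = 115.00 cm, y_c = 119.96 cm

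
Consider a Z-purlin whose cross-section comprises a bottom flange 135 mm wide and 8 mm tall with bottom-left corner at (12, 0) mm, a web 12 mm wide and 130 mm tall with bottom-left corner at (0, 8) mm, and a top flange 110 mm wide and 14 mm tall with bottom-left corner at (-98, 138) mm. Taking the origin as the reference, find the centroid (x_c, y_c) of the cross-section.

x_c = 6.94 mm, y_c = 81.70 mm

bottom flange: A = 135 × 8 = 1080.00, centroid at (79.50, 4.00).
web: A = 12 × 130 = 1560.00, centroid at (6.00, 73.00).
top flange: A = 110 × 14 = 1540.00, centroid at (-43.00, 145.00).
ΣA = 4180.00 mm², ΣAx_c = 29000.00 mm³, ΣAy_c = 341500.00 mm³.
x_c = 29000.00/4180.00 = 6.94 mm; y_c = 341500.00/4180.00 = 81.70 mm.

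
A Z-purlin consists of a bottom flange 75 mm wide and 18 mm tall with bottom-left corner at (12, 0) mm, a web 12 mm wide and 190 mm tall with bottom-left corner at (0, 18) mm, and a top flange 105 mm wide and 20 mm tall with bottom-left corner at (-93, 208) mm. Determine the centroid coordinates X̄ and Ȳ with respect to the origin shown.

X̄ = -0.79 mm, Ȳ = 126.98 mm

Part | A | x̄ᵢ | ȳᵢ | A·x̄ᵢ | A·ȳᵢ
bottom flange | 1350.00 | 49.50 | 9.00 | 66825.00 | 12150.00
web | 2280.00 | 6.00 | 113.00 | 13680.00 | 257640.00
top flange | 2100.00 | -40.50 | 218.00 | -85050.00 | 457800.00
Σ | 5730.00 |  |  | -4545.00 | 727590.00
X̄ = -4545.00 / 5730.00 = -0.79 mm
Ȳ = 727590.00 / 5730.00 = 126.98 mm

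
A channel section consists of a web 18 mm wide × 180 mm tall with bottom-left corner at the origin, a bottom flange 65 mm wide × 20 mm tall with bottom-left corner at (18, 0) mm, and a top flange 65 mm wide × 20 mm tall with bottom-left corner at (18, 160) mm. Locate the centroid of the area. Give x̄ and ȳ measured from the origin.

Part | A | x̄ᵢ | ȳᵢ | A·x̄ᵢ | A·ȳᵢ
web | 3240.00 | 9.00 | 90.00 | 29160.00 | 291600.00
bottom flange | 1300.00 | 50.50 | 10.00 | 65650.00 | 13000.00
top flange | 1300.00 | 50.50 | 170.00 | 65650.00 | 221000.00
Σ | 5840.00 |  |  | 160460.00 | 525600.00
x̄ = 160460.00 / 5840.00 = 27.48 mm
ȳ = 525600.00 / 5840.00 = 90.00 mm

x̄ = 27.48 mm, ȳ = 90.00 mm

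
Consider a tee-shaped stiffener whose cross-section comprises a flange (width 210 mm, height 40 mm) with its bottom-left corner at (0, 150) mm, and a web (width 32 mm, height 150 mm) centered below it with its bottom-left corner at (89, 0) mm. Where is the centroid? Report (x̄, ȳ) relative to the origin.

x̄ = 105.00 mm, ȳ = 135.45 mm

web: A = 32 × 150 = 4800.00, centroid at (105.00, 75.00).
flange: A = 210 × 40 = 8400.00, centroid at (105.00, 170.00).
ΣA = 13200.00 mm²
ΣAx̄ = (4800.00)(105.00) + (8400.00)(105.00) = 1386000.00 mm³
ΣAȳ = (4800.00)(75.00) + (8400.00)(170.00) = 1788000.00 mm³
x̄ = 1386000.00 / 13200.00 = 105.00 mm
ȳ = 1788000.00 / 13200.00 = 135.45 mm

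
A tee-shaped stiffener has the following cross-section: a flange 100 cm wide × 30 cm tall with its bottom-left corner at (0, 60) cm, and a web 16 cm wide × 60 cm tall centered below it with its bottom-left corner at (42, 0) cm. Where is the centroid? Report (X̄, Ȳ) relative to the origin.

web: A = 16 × 60 = 960.00, centroid at (50.00, 30.00).
flange: A = 100 × 30 = 3000.00, centroid at (50.00, 75.00).
ΣA = 3960.00 cm²
ΣAX̄ = (960.00)(50.00) + (3000.00)(50.00) = 198000.00 cm³
ΣAȲ = (960.00)(30.00) + (3000.00)(75.00) = 253800.00 cm³
X̄ = 198000.00 / 3960.00 = 50.00 cm
Ȳ = 253800.00 / 3960.00 = 64.09 cm

X̄ = 50.00 cm, Ȳ = 64.09 cm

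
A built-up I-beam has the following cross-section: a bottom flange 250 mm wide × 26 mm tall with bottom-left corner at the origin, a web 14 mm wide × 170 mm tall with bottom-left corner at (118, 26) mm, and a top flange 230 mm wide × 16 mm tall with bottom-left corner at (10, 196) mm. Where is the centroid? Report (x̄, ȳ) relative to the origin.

x̄ = 125.00 mm, ȳ = 87.53 mm

bottom flange: A = 250 × 26 = 6500.00, centroid at (125.00, 13.00).
web: A = 14 × 170 = 2380.00, centroid at (125.00, 111.00).
top flange: A = 230 × 16 = 3680.00, centroid at (125.00, 204.00).
ΣA = 12560.00 mm², ΣAx̄ = 1570000.00 mm³, ΣAȳ = 1099400.00 mm³.
x̄ = 1570000.00/12560.00 = 125.00 mm; ȳ = 1099400.00/12560.00 = 87.53 mm.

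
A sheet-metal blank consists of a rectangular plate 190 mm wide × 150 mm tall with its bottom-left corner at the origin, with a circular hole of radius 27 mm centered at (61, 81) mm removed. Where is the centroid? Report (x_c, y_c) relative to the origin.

x_c = 97.97 mm, y_c = 74.48 mm

Part | A | x̄ᵢ | ȳᵢ | A·x̄ᵢ | A·ȳᵢ
plate | 28500.00 | 95.00 | 75.00 | 2707500.00 | 2137500.00
hole | -2290.22 | 61.00 | 81.00 | -139703.48 | -185507.90
Σ | 26209.78 |  |  | 2567796.52 | 1951992.10
x_c = 2567796.52 / 26209.78 = 97.97 mm
y_c = 1951992.10 / 26209.78 = 74.48 mm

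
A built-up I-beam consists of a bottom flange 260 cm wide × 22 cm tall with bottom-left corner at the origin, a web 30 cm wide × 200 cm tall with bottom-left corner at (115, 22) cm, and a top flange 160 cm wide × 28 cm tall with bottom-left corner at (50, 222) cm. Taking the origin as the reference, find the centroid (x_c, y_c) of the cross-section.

Part | A | x̄ᵢ | ȳᵢ | A·x̄ᵢ | A·ȳᵢ
bottom flange | 5720.00 | 130.00 | 11.00 | 743600.00 | 62920.00
web | 6000.00 | 130.00 | 122.00 | 780000.00 | 732000.00
top flange | 4480.00 | 130.00 | 236.00 | 582400.00 | 1057280.00
Σ | 16200.00 |  |  | 2106000.00 | 1852200.00
x_c = 2106000.00 / 16200.00 = 130.00 cm
y_c = 1852200.00 / 16200.00 = 114.33 cm

x_c = 130.00 cm, y_c = 114.33 cm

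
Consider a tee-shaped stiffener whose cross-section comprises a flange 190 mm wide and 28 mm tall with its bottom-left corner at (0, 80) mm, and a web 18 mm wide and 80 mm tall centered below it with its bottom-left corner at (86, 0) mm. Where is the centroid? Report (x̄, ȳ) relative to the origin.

web: A = 18 × 80 = 1440.00, centroid at (95.00, 40.00).
flange: A = 190 × 28 = 5320.00, centroid at (95.00, 94.00).
ΣA = 6760.00 mm², ΣAx̄ = 642200.00 mm³, ΣAȳ = 557680.00 mm³.
x̄ = 642200.00/6760.00 = 95.00 mm; ȳ = 557680.00/6760.00 = 82.50 mm.

x̄ = 95.00 mm, ȳ = 82.50 mm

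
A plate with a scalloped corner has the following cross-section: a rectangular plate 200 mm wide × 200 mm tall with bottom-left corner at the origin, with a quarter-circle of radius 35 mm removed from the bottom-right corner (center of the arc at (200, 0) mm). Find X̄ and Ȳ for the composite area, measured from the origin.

plate: A = 200 × 200 = 40000.00, centroid at (100.00, 100.00).
removed quarter-circle: A = −¼π·35² = -962.11, centroid at (185.15, 14.85).
ΣA = 39037.89 mm², ΣAX̄ = 3821869.12 mm³, ΣAȲ = 3985708.33 mm³.
X̄ = 3821869.12/39037.89 = 97.90 mm; Ȳ = 3985708.33/39037.89 = 102.10 mm.

X̄ = 97.90 mm, Ȳ = 102.10 mm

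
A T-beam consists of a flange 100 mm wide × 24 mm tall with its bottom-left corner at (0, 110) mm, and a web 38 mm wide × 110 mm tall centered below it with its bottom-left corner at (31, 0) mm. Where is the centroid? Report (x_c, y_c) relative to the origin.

Part | A | x̄ᵢ | ȳᵢ | A·x̄ᵢ | A·ȳᵢ
web | 4180.00 | 50.00 | 55.00 | 209000.00 | 229900.00
flange | 2400.00 | 50.00 | 122.00 | 120000.00 | 292800.00
Σ | 6580.00 |  |  | 329000.00 | 522700.00
x_c = 329000.00 / 6580.00 = 50.00 mm
y_c = 522700.00 / 6580.00 = 79.44 mm

x_c = 50.00 mm, y_c = 79.44 mm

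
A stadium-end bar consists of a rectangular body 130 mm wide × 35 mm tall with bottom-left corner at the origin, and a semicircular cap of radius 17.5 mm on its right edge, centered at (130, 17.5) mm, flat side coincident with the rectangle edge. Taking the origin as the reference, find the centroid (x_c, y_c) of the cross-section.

x_c = 71.93 mm, y_c = 17.50 mm

rectangular body: A = 130 × 35 = 4550.00, centroid at (65.00, 17.50).
semicircular end: A = ½π·17.5² = 481.06, centroid at (137.43, 17.50).
ΣA = 5031.06 mm², ΣAx_c = 361860.25 mm³, ΣAy_c = 88043.49 mm³.
x_c = 361860.25/5031.06 = 71.93 mm; y_c = 88043.49/5031.06 = 17.50 mm.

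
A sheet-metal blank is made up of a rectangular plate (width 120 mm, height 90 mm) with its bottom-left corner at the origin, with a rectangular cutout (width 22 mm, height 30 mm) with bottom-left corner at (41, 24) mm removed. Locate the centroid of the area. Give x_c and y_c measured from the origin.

x_c = 60.52 mm, y_c = 45.39 mm

plate: A = 120 × 90 = 10800.00, centroid at (60.00, 45.00).
hole: A = −(22 × 30) = -660.00, centroid at (52.00, 39.00).
ΣA = 10140.00 mm², ΣAx_c = 613680.00 mm³, ΣAy_c = 460260.00 mm³.
x_c = 613680.00/10140.00 = 60.52 mm; y_c = 460260.00/10140.00 = 45.39 mm.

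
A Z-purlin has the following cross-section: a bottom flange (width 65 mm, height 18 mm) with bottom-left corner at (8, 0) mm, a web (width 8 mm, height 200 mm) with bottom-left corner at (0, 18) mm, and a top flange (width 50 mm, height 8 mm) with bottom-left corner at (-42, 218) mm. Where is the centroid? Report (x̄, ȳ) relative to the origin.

x̄ = 14.82 mm, ȳ = 90.89 mm

bottom flange: A = 65 × 18 = 1170.00, centroid at (40.50, 9.00).
web: A = 8 × 200 = 1600.00, centroid at (4.00, 118.00).
top flange: A = 50 × 8 = 400.00, centroid at (-17.00, 222.00).
ΣA = 3170.00 mm², ΣAx̄ = 46985.00 mm³, ΣAȳ = 288130.00 mm³.
x̄ = 46985.00/3170.00 = 14.82 mm; ȳ = 288130.00/3170.00 = 90.89 mm.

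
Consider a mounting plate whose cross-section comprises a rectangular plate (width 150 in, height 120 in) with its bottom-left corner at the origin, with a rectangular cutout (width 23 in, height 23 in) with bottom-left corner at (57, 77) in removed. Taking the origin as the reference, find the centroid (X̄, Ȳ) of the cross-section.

X̄ = 75.20 in, Ȳ = 59.14 in

Part | A | x̄ᵢ | ȳᵢ | A·x̄ᵢ | A·ȳᵢ
plate | 18000.00 | 75.00 | 60.00 | 1350000.00 | 1080000.00
hole | -529.00 | 68.50 | 88.50 | -36236.50 | -46816.50
Σ | 17471.00 |  |  | 1313763.50 | 1033183.50
X̄ = 1313763.50 / 17471.00 = 75.20 in
Ȳ = 1033183.50 / 17471.00 = 59.14 in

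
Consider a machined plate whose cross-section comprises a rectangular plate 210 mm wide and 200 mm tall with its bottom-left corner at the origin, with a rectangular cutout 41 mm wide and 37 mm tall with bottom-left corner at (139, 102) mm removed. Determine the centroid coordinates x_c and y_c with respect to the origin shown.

x_c = 102.96 mm, y_c = 99.23 mm

Part | A | x̄ᵢ | ȳᵢ | A·x̄ᵢ | A·ȳᵢ
plate | 42000.00 | 105.00 | 100.00 | 4410000.00 | 4200000.00
hole | -1517.00 | 159.50 | 120.50 | -241961.50 | -182798.50
Σ | 40483.00 |  |  | 4168038.50 | 4017201.50
x_c = 4168038.50 / 40483.00 = 102.96 mm
y_c = 4017201.50 / 40483.00 = 99.23 mm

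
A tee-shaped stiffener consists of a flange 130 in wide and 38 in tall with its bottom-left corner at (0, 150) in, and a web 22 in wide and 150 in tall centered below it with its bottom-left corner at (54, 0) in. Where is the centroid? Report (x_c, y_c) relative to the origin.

x_c = 65.00 in, y_c = 131.35 in

web: A = 22 × 150 = 3300.00, centroid at (65.00, 75.00).
flange: A = 130 × 38 = 4940.00, centroid at (65.00, 169.00).
ΣA = 8240.00 in², ΣAx_c = 535600.00 in³, ΣAy_c = 1082360.00 in³.
x_c = 535600.00/8240.00 = 65.00 in; y_c = 1082360.00/8240.00 = 131.35 in.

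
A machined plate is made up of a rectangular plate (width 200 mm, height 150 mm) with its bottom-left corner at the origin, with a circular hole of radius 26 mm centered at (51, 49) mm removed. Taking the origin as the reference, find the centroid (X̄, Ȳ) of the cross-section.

plate: A = 200 × 150 = 30000.00, centroid at (100.00, 75.00).
hole: A = −π·26² = -2123.72, centroid at (51.00, 49.00).
ΣA = 27876.28 mm²
ΣAX̄ = (30000.00)(100.00) + (-2123.72)(51.00) = 2891690.45 mm³
ΣAȲ = (30000.00)(75.00) + (-2123.72)(49.00) = 2145937.88 mm³
X̄ = 2891690.45 / 27876.28 = 103.73 mm
Ȳ = 2145937.88 / 27876.28 = 76.98 mm

X̄ = 103.73 mm, Ȳ = 76.98 mm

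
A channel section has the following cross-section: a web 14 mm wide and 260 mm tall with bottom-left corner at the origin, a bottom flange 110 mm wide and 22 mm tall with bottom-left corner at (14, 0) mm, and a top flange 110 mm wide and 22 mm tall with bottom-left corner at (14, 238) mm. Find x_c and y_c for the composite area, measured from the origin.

web: A = 14 × 260 = 3640.00, centroid at (7.00, 130.00).
bottom flange: A = 110 × 22 = 2420.00, centroid at (69.00, 11.00).
top flange: A = 110 × 22 = 2420.00, centroid at (69.00, 249.00).
ΣA = 8480.00 mm², ΣAx_c = 359440.00 mm³, ΣAy_c = 1102400.00 mm³.
x_c = 359440.00/8480.00 = 42.39 mm; y_c = 1102400.00/8480.00 = 130.00 mm.

x_c = 42.39 mm, y_c = 130.00 mm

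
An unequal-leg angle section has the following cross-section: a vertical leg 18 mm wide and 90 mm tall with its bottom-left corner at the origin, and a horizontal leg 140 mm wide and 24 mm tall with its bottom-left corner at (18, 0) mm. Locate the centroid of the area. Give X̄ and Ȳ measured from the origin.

X̄ = 62.30 mm, Ȳ = 22.73 mm

Part | A | x̄ᵢ | ȳᵢ | A·x̄ᵢ | A·ȳᵢ
vertical leg | 1620.00 | 9.00 | 45.00 | 14580.00 | 72900.00
horizontal leg | 3360.00 | 88.00 | 12.00 | 295680.00 | 40320.00
Σ | 4980.00 |  |  | 310260.00 | 113220.00
X̄ = 310260.00 / 4980.00 = 62.30 mm
Ȳ = 113220.00 / 4980.00 = 22.73 mm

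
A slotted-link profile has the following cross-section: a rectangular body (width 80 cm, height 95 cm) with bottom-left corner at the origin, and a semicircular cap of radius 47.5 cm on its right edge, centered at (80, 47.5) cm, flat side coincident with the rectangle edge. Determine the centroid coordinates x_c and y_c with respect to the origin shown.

rectangular body: A = 80 × 95 = 7600.00, centroid at (40.00, 47.50).
semicircular end: A = ½π·47.5² = 3544.11, centroid at (100.16, 47.50).
ΣA = 11144.11 cm², ΣAx_c = 658976.65 cm³, ΣAy_c = 529345.19 cm³.
x_c = 658976.65/11144.11 = 59.13 cm; y_c = 529345.19/11144.11 = 47.50 cm.

x_c = 59.13 cm, y_c = 47.50 cm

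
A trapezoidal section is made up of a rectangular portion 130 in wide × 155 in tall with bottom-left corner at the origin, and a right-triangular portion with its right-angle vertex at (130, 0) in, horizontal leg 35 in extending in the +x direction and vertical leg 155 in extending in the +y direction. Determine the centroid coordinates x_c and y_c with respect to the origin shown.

Part | A | x̄ᵢ | ȳᵢ | A·x̄ᵢ | A·ȳᵢ
rectangular portion | 20150.00 | 65.00 | 77.50 | 1309750.00 | 1561625.00
triangular portion | 2712.50 | 141.67 | 51.67 | 384270.83 | 140145.83
Σ | 22862.50 |  |  | 1694020.83 | 1701770.83
x_c = 1694020.83 / 22862.50 = 74.10 in
y_c = 1701770.83 / 22862.50 = 74.44 in

x_c = 74.10 in, y_c = 74.44 in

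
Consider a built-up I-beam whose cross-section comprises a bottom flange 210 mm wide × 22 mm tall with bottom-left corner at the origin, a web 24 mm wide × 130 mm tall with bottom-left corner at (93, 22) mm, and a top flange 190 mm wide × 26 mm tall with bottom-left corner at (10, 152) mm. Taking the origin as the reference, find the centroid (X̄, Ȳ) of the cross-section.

bottom flange: A = 210 × 22 = 4620.00, centroid at (105.00, 11.00).
web: A = 24 × 130 = 3120.00, centroid at (105.00, 87.00).
top flange: A = 190 × 26 = 4940.00, centroid at (105.00, 165.00).
ΣA = 12680.00 mm²
ΣAX̄ = (4620.00)(105.00) + (3120.00)(105.00) + (4940.00)(105.00) = 1331400.00 mm³
ΣAȲ = (4620.00)(11.00) + (3120.00)(87.00) + (4940.00)(165.00) = 1137360.00 mm³
X̄ = 1331400.00 / 12680.00 = 105.00 mm
Ȳ = 1137360.00 / 12680.00 = 89.70 mm

X̄ = 105.00 mm, Ȳ = 89.70 mm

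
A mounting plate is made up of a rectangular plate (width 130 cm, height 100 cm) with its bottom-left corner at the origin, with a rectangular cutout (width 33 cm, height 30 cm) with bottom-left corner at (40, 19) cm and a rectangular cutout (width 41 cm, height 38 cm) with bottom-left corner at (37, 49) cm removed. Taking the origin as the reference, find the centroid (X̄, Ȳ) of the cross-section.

X̄ = 66.92 cm, Ȳ = 48.83 cm

Part | A | x̄ᵢ | ȳᵢ | A·x̄ᵢ | A·ȳᵢ
plate | 13000.00 | 65.00 | 50.00 | 845000.00 | 650000.00
hole 1 | -990.00 | 56.50 | 34.00 | -55935.00 | -33660.00
hole 2 | -1558.00 | 57.50 | 68.00 | -89585.00 | -105944.00
Σ | 10452.00 |  |  | 699480.00 | 510396.00
X̄ = 699480.00 / 10452.00 = 66.92 cm
Ȳ = 510396.00 / 10452.00 = 48.83 cm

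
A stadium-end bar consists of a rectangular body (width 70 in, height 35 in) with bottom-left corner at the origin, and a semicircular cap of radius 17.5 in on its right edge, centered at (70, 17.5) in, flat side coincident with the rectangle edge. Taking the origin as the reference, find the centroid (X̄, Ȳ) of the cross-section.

rectangular body: A = 70 × 35 = 2450.00, centroid at (35.00, 17.50).
semicircular end: A = ½π·17.5² = 481.06, centroid at (77.43, 17.50).
ΣA = 2931.06 in², ΣAX̄ = 122996.86 in³, ΣAȲ = 51293.49 in³.
X̄ = 122996.86/2931.06 = 41.96 in; Ȳ = 51293.49/2931.06 = 17.50 in.

X̄ = 41.96 in, Ȳ = 17.50 in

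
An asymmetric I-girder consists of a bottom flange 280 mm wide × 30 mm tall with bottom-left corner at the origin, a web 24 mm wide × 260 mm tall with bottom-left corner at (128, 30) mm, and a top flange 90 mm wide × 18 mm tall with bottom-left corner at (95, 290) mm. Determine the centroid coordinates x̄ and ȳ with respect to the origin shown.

x̄ = 140.00 mm, ȳ = 98.94 mm

bottom flange: A = 280 × 30 = 8400.00, centroid at (140.00, 15.00).
web: A = 24 × 260 = 6240.00, centroid at (140.00, 160.00).
top flange: A = 90 × 18 = 1620.00, centroid at (140.00, 299.00).
ΣA = 16260.00 mm²
ΣAx̄ = (8400.00)(140.00) + (6240.00)(140.00) + (1620.00)(140.00) = 2276400.00 mm³
ΣAȳ = (8400.00)(15.00) + (6240.00)(160.00) + (1620.00)(299.00) = 1608780.00 mm³
x̄ = 2276400.00 / 16260.00 = 140.00 mm
ȳ = 1608780.00 / 16260.00 = 98.94 mm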